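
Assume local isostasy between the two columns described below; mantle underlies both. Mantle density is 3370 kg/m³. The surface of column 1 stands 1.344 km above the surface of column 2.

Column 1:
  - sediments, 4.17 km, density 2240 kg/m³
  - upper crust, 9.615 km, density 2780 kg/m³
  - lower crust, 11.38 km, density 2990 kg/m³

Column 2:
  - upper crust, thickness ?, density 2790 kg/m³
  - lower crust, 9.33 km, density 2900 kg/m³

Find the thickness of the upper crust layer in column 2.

9.99 km

Take the compensation level at the base of the deeper column (depth z_c below the surface of column 1) and equate Σ ρ_i t_i down to z_c; mantle fills any gap and the z_c terms cancel.
Column 1: 4.17×2240 + 9.615×2780 + 11.38×2990 + (z_c − 25.165)×3370
Column 2: 1.344×0 + x×2790 + 9.33×2900 + (z_c − 1.344 − 9.33 − x)×3370
The z_c×3370 term appears on both sides and cancels. Collect the known terms of each column as K = Σ(ρt)_known − 3370 × (depth of known layers): K_1 = 70096.7 − 3370×25.165 = −14709.35; K_2 = 27057 − 3370×(1.344 + 9.33) = −8914.38.
Balance: K_1 = K_2 − x×(3370 − 2790), so x = (K_2 − K_1)/(3370 − 2790) = 5794.97/580 = 9.99 km.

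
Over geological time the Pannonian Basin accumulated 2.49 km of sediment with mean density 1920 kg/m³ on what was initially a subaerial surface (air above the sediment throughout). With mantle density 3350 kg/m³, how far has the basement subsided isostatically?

1.43 km

Subaerial load: s = t ρ_sed / ρ_m = 2.49 km × 1920/3350 = 1.43 km.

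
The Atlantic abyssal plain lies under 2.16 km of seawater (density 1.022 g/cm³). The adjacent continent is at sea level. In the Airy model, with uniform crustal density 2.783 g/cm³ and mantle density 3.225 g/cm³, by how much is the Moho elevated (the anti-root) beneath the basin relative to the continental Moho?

8.61 km

In Airy isostatic equilibrium: replacing crust with seawater at the top is compensated by replacing crust with mantle at the base: d (ρ_c − ρ_w) = a (ρ_m − ρ_c).
a = d (ρ_c − ρ_w)/(ρ_m − ρ_c) = 2.16 km × 1.761/0.442 = 8.61 km.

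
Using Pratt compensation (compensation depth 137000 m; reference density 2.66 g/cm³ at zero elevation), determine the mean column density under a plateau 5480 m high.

2.56 g/cm³

Pratt balance: ρ_ref D = ρ (D + h).
ρ = ρ_ref D/(D + h) = 2.66 × 137000 m/(137000 m + 5480 m) = 2.56 g/cm³.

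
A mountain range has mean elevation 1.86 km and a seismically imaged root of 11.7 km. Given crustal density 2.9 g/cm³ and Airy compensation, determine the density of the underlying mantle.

3.36 g/cm³

Airy balance: ρ_c h = (ρ_m − ρ_c) r → ρ_m = ρ_c (1 + h/r).
ρ_m = 2.9 × (1 + 1.86 km/11.7 km) = 3.36 g/cm³.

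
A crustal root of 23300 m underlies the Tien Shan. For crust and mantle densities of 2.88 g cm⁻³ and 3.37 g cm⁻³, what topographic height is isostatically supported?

Isostatic balance requires: ρ_c h = (ρ_m − ρ_c) r.
h = r (ρ_m − ρ_c) / ρ_c = 23300 m × (3.37 − 2.88) / 2.88 = 3960 m.

3960 m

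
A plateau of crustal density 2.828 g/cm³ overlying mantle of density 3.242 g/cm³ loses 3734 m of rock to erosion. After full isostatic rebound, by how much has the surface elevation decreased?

Rebound u = e ρ_c/ρ_m = 3734 m × 2.828/3.242 = 3257 m.
Net surface drop = e − u = 3734 m − 3257 m = e (ρ_m − ρ_c)/ρ_m = 477 m.

477 m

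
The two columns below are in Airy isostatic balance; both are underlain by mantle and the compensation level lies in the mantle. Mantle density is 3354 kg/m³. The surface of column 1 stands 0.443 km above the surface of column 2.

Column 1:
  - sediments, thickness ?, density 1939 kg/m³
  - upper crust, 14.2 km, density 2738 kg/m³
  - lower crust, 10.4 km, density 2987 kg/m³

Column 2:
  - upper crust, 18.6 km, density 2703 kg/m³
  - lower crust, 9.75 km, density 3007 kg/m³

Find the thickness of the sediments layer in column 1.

Take the compensation level at the base of the deeper column (depth z_c below the surface of column 1) and equate Σ ρ_i t_i down to z_c; mantle fills any gap and the z_c terms cancel.
Column 1: x×1939 + 14.2×2738 + 10.4×2987 + (z_c − 24.6 − x)×3354
Column 2: 0.443×0 + 18.6×2703 + 9.75×3007 + (z_c − 0.443 − 28.35)×3354
The z_c×3354 term appears on both sides and cancels. Collect the known terms of each column as K = Σ(ρt)_known − 3354 × (depth of known layers): K_1 = 69944.4 − 3354×24.6 = −12564; K_2 = 79594.05 − 3354×(0.443 + 28.35) = −16977.672.
Balance: K_1 − x×(3354 − 1939) = K_2, so x = (K_1 − K_2)/(3354 − 1939) = 4413.67/1415 = 3.12 km.

3.12 km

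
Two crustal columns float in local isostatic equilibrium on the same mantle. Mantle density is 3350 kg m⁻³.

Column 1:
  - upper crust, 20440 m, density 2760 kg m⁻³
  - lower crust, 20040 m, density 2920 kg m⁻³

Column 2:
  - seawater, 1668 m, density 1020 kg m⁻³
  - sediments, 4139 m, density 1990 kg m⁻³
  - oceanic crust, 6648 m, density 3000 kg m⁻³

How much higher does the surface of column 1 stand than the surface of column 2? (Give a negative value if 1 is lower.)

For any compensation level in the mantle, the mantle terms cancel and isostasy reduces to e = (Σt_1 − Σt_2) − (Σ(ρt)_1 − Σ(ρt)_2) / ρ_m.
Σt_1 = 40480 m; Σt_2 = 12455 m; Σ(ρt)_1 = 114931200; Σ(ρt)_2 = 29881970 (in m·kg m⁻³).
e = (40480 − 12455) − (114931200 − 29881970) / 3350 = 2640 m.

2640 m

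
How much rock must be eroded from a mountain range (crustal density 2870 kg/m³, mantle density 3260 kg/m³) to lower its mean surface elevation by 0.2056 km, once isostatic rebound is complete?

Net drop Δ = e − u = e − e ρ_c/ρ_m = e (ρ_m − ρ_c)/ρ_m.
e = Δ ρ_m/(ρ_m − ρ_c) = 0.2056 km × 3260/390 = 1.72 km.

1.72 km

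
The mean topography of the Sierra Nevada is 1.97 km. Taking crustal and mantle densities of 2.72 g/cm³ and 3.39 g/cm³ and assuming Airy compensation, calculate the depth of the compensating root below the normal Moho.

8 km

In Airy isostatic equilibrium: the weight of the topography is balanced by the buoyancy of the root, ρ_c h = (ρ_m − ρ_c) r.
r = h · ρ_c / (ρ_m − ρ_c) = 1.97 km × 2.72 / (3.39 − 2.72) = 8 km.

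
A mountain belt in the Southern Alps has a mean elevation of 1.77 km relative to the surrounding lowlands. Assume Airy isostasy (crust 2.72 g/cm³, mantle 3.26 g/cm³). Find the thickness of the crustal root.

8.92 km

In Airy isostatic equilibrium: the weight of the topography is balanced by the buoyancy of the root, ρ_c h = (ρ_m − ρ_c) r.
r = h · ρ_c / (ρ_m − ρ_c) = 1.77 km × 2.72 / (3.26 − 2.72) = 8.92 km.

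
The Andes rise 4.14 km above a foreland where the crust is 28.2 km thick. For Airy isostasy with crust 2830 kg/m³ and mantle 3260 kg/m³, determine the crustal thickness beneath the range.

59.6 km

Root depth r = h ρ_c / (ρ_m − ρ_c) = 4.14 km × 2830 / 430 = 27.25 km.
Total thickness = T + h + r = 28.2 km + 4.14 km + 27.25 km = 59.6 km.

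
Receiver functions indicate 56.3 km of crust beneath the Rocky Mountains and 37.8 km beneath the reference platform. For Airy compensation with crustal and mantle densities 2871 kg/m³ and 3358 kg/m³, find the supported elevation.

2.68 km

Excess crust Δ = 56.3 km − 37.8 km = 18.5 km, split between elevation h and root r with h + r = Δ.
Airy balance ρ_c h = (ρ_m − ρ_c) r gives r = h ρ_c/(ρ_m − ρ_c), so h (1 + ρ_c/(ρ_m − ρ_c)) = Δ, i.e. h = Δ (ρ_m − ρ_c)/ρ_m.
h = 18.5 km × 487/3358 = 2.68 km.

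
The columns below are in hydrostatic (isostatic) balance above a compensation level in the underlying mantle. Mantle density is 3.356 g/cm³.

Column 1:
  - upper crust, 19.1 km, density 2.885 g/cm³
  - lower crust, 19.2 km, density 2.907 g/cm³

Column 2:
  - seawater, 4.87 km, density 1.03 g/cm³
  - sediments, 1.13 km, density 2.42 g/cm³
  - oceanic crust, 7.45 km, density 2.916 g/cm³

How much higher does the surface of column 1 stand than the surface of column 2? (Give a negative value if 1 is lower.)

For any compensation level in the mantle, the mantle terms cancel and isostasy reduces to e = (Σt_1 − Σt_2) − (Σ(ρt)_1 − Σ(ρt)_2) / ρ_m.
Σt_1 = 38.3 km; Σt_2 = 13.45 km; Σ(ρt)_1 = 110.9179; Σ(ρt)_2 = 29.4749 (in km·g/cm³).
e = (38.3 − 13.45) − (110.9179 − 29.4749) / 3.356 = 0.582 km.

0.582 km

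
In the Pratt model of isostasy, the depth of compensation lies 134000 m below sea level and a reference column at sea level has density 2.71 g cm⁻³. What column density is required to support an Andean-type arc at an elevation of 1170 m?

Pratt balance: ρ_ref D = ρ (D + h).
ρ = ρ_ref D/(D + h) = 2.71 × 134000 m/(134000 m + 1170 m) = 2.69 g cm⁻³.

2.69 g cm⁻³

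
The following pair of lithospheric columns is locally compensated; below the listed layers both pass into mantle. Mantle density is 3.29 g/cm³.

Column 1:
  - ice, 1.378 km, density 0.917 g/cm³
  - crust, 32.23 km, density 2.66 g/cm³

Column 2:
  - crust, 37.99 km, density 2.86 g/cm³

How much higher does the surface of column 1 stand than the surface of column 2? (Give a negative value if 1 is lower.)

For any compensation level in the mantle, the mantle terms cancel and isostasy reduces to e = (Σt_1 − Σt_2) − (Σ(ρt)_1 − Σ(ρt)_2) / ρ_m.
Σt_1 = 33.608 km; Σt_2 = 37.99 km; Σ(ρt)_1 = 86.995426; Σ(ρt)_2 = 108.6514 (in km·g/cm³).
e = (33.608 − 37.99) − (86.995426 − 108.6514) / 3.29 = 2.2 km.

2.2 km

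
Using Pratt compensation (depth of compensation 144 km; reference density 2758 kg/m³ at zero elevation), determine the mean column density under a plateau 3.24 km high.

Pratt balance: ρ_ref D = ρ (D + h).
ρ = ρ_ref D/(D + h) = 2758 × 144 km/(144 km + 3.24 km) = 2700 kg/m³.

2700 kg/m³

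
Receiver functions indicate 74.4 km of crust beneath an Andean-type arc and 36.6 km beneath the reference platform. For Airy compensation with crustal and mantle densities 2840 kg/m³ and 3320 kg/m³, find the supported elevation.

5.47 km

Excess crust Δ = 74.4 km − 36.6 km = 37.8 km, split between elevation h and root r with h + r = Δ.
Airy balance ρ_c h = (ρ_m − ρ_c) r gives r = h ρ_c/(ρ_m − ρ_c), so h (1 + ρ_c/(ρ_m − ρ_c)) = Δ, i.e. h = Δ (ρ_m − ρ_c)/ρ_m.
h = 37.8 km × 480/3320 = 5.47 km.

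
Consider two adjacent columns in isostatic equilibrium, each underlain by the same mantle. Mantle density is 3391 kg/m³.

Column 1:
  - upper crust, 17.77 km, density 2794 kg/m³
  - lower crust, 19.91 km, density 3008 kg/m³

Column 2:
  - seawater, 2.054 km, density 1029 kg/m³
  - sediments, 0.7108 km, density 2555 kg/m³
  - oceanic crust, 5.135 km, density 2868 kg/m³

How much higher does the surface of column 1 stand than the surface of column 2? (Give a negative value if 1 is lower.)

2.98 km

For any compensation level in the mantle, the mantle terms cancel and isostasy reduces to e = (Σt_1 − Σt_2) − (Σ(ρt)_1 − Σ(ρt)_2) / ρ_m.
Σt_1 = 37.68 km; Σt_2 = 7.8998 km; Σ(ρt)_1 = 109538.66; Σ(ρt)_2 = 18656.84 (in km·kg/m³).
e = (37.68 − 7.8998) − (109538.66 − 18656.84) / 3391 = 2.98 km.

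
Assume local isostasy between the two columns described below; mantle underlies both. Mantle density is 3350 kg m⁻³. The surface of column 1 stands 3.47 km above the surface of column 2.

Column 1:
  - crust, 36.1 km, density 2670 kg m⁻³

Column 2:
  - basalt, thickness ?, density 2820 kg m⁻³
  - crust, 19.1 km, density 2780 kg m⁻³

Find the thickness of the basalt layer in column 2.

3.84 km

Take the compensation level at the base of the deeper column (depth z_c below the surface of column 1) and equate Σ ρ_i t_i down to z_c; mantle fills any gap and the z_c terms cancel.
Column 1: 36.1×2670 + (z_c − 36.1)×3350
Column 2: 3.47×0 + x×2820 + 19.1×2780 + (z_c − 3.47 − 19.1 − x)×3350
The z_c×3350 term appears on both sides and cancels. Collect the known terms of each column as K = Σ(ρt)_known − 3350 × (depth of known layers): K_1 = 96387 − 3350×36.1 = −24548; K_2 = 53098 − 3350×(3.47 + 19.1) = −22511.5.
Balance: K_1 = K_2 − x×(3350 − 2820), so x = (K_2 − K_1)/(3350 − 2820) = 2036.5/530 = 3.84 km.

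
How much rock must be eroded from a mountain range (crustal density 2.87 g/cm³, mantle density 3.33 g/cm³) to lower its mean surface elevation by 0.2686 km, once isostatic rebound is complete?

1.94 km

Net drop Δ = e − u = e − e ρ_c/ρ_m = e (ρ_m − ρ_c)/ρ_m.
e = Δ ρ_m/(ρ_m − ρ_c) = 0.2686 km × 3.33/0.46 = 1.94 km.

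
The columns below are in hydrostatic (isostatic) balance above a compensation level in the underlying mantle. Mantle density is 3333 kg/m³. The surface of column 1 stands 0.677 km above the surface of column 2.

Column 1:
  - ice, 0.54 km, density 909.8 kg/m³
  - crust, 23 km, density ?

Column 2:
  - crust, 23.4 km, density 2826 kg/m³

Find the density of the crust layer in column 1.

Take the compensation level at the base of the deeper column (depth z_c below the surface of column 1) and equate Σ ρ_i t_i down to z_c; mantle fills any gap and the z_c terms cancel.
Column 1: 0.54×909.8 + 23×ρ + (z_c − 23.54)×3333
Column 2: 0.677×0 + 23.4×2826 + (z_c − 0.677 − 23.4)×3333
The z_c×3333 term appears on both sides and cancels. Collect the known terms of each column as K = Σ(ρt)_known − 3333 × (depth of known layers): K_1 = 491.292 − 3333×23.54 = −77967.528; K_2 = 66128.4 − 3333×(0.677 + 23.4) = −14120.241.
Balance: K_1 + 23×ρ = K_2, so ρ = (K_2 − K_1)/23 = 63847.3/23 = 2780 kg/m³.

2780 kg/m³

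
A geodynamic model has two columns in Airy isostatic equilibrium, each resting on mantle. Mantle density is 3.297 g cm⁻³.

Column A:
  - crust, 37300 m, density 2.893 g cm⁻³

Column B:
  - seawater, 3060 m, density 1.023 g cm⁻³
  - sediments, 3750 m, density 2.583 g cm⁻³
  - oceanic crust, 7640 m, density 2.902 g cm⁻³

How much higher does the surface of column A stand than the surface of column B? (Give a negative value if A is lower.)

733 m

For any compensation level in the mantle, the mantle terms cancel and isostasy reduces to e = (Σt_A − Σt_B) − (Σ(ρt)_A − Σ(ρt)_B) / ρ_m.
Σt_A = 37300 m; Σt_B = 14450 m; Σ(ρt)_A = 107908.9; Σ(ρt)_B = 34987.91 (in m·g cm⁻³).
e = (37300 − 14450) − (107908.9 − 34987.91) / 3.297 = 733 m.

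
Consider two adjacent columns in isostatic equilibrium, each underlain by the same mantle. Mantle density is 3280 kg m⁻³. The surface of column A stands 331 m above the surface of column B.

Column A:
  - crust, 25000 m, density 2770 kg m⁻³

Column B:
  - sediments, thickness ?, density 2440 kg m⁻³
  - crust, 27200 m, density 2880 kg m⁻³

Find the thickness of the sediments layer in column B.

Take the compensation level at the base of the deeper column (depth z_c below the surface of column A) and equate Σ ρ_i t_i down to z_c; mantle fills any gap and the z_c terms cancel.
Column A: 25000×2770 + (z_c − 25000)×3280
Column B: 331×0 + x×2440 + 27200×2880 + (z_c − 331 − 27200 − x)×3280
The z_c×3280 term appears on both sides and cancels. Collect the known terms of each column as K = Σ(ρt)_known − 3280 × (depth of known layers): K_A = 69250000 − 3280×25000 = −12750000; K_B = 78336000 − 3280×(331 + 27200) = −11965680.
Balance: K_A = K_B − x×(3280 − 2440), so x = (K_B − K_A)/(3280 − 2440) = 784320/840 = 934 m.

934 m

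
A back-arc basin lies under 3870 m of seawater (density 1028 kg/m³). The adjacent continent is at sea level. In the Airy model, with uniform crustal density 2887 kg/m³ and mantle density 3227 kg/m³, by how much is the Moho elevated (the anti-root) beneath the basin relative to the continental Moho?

In Airy isostatic equilibrium: replacing crust with seawater at the top is compensated by replacing crust with mantle at the base: d (ρ_c − ρ_w) = a (ρ_m − ρ_c).
a = d (ρ_c − ρ_w)/(ρ_m − ρ_c) = 3870 m × 1859/340 = 21200 m.

21200 m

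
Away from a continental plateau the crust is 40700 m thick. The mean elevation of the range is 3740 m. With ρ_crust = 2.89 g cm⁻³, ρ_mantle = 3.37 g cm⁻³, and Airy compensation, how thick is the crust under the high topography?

67000 m

Root depth r = h ρ_c / (ρ_m − ρ_c) = 3740 m × 2.89 / 0.48 = 22520 m.
Total thickness = T + h + r = 40700 m + 3740 m + 22520 m = 67000 m.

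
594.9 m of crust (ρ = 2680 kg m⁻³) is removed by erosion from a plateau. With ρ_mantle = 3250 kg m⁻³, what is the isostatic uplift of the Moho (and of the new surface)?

491 m

Unloading: uplift u = e ρ_c/ρ_m = 594.9 m × 2680/3250 = 491 m.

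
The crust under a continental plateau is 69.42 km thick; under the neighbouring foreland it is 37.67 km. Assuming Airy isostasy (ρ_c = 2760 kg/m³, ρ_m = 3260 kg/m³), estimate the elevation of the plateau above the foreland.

Excess crust Δ = 69.42 km − 37.67 km = 31.75 km, split between elevation h and root r with h + r = Δ.
Airy balance ρ_c h = (ρ_m − ρ_c) r gives r = h ρ_c/(ρ_m − ρ_c), so h (1 + ρ_c/(ρ_m − ρ_c)) = Δ, i.e. h = Δ (ρ_m − ρ_c)/ρ_m.
h = 31.75 km × 500/3260 = 4.87 km.

4.87 km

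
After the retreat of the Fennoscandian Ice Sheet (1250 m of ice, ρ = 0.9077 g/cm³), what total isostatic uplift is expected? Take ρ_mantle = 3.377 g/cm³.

336 m

Removing the load lets mantle flow back in; uplift u satisfies ρ_ice t = ρ_m u.
u = t ρ_ice/ρ_m = 1250 m × 0.9077/3.377 = 336 m.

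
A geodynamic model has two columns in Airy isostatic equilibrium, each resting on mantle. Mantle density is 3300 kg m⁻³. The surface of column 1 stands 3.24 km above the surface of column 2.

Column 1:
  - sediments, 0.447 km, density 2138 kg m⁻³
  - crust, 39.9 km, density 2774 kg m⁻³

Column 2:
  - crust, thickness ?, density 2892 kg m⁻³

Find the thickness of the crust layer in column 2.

26.5 km

Take the compensation level at the base of the deeper column (depth z_c below the surface of column 1) and equate Σ ρ_i t_i down to z_c; mantle fills any gap and the z_c terms cancel.
Column 1: 0.447×2138 + 39.9×2774 + (z_c − 40.347)×3300
Column 2: 3.24×0 + x×2892 + (z_c − 3.24 − 0 − x)×3300
The z_c×3300 term appears on both sides and cancels. Collect the known terms of each column as K = Σ(ρt)_known − 3300 × (depth of known layers): K_1 = 111638.286 − 3300×40.347 = −21506.814; K_2 = 0 − 3300×(3.24 + 0) = −10692.
Balance: K_1 = K_2 − x×(3300 − 2892), so x = (K_2 − K_1)/(3300 − 2892) = 10814.8/408 = 26.5 km.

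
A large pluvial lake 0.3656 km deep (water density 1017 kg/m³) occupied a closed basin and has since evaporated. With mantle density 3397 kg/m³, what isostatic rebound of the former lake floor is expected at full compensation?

u = d ρ_w/ρ_m = 0.3656 km × 1017/3397 = 0.109 km.

0.109 km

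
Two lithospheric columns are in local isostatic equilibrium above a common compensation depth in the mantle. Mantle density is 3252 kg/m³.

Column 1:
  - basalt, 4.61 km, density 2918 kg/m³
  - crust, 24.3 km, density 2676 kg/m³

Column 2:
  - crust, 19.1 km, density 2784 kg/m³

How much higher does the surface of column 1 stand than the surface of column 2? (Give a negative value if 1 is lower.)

2.03 km

For any compensation level in the mantle, the mantle terms cancel and isostasy reduces to e = (Σt_1 − Σt_2) − (Σ(ρt)_1 − Σ(ρt)_2) / ρ_m.
Σt_1 = 28.91 km; Σt_2 = 19.1 km; Σ(ρt)_1 = 78478.78; Σ(ρt)_2 = 53174.4 (in km·kg/m³).
e = (28.91 − 19.1) − (78478.78 − 53174.4) / 3252 = 2.03 km.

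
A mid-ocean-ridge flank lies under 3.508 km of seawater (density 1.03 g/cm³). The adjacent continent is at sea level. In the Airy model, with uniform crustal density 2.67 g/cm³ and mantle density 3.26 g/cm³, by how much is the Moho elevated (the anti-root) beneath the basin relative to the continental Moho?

9.75 km

In Airy isostatic equilibrium: replacing crust with seawater at the top is compensated by replacing crust with mantle at the base: d (ρ_c − ρ_w) = a (ρ_m − ρ_c).
a = d (ρ_c − ρ_w)/(ρ_m − ρ_c) = 3.508 km × 1.64/0.59 = 9.75 km.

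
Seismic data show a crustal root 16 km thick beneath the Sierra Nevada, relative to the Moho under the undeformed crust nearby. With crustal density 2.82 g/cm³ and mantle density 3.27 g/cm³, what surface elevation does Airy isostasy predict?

By Archimedes' principle applied to the lithosphere: ρ_c h = (ρ_m − ρ_c) r.
h = r (ρ_m − ρ_c) / ρ_c = 16 km × (3.27 − 2.82) / 2.82 = 2.55 km.

2.55 km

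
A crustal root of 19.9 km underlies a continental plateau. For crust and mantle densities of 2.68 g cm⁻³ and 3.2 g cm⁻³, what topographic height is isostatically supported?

For local isostatic compensation: ρ_c h = (ρ_m − ρ_c) r.
h = r (ρ_m − ρ_c) / ρ_c = 19.9 km × (3.2 − 2.68) / 2.68 = 3.86 km.

3.86 km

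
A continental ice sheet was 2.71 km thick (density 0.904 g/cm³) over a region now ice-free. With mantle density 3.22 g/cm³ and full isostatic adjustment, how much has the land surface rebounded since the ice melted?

0.761 km

Removing the load lets mantle flow back in; uplift u satisfies ρ_ice t = ρ_m u.
u = t ρ_ice/ρ_m = 2.71 km × 0.904/3.22 = 0.761 km.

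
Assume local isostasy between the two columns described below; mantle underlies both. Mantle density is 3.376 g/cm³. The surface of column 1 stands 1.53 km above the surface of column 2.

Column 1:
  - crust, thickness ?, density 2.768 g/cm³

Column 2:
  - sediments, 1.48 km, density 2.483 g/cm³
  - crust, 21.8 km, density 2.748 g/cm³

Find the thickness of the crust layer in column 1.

Take the compensation level at the base of the deeper column (depth z_c below the surface of column 1) and equate Σ ρ_i t_i down to z_c; mantle fills any gap and the z_c terms cancel.
Column 1: x×2.768 + (z_c − 0 − x)×3.376
Column 2: 1.53×0 + 1.48×2.483 + 21.8×2.748 + (z_c − 1.53 − 23.28)×3.376
The z_c×3.376 term appears on both sides and cancels. Collect the known terms of each column as K = Σ(ρt)_known − 3.376 × (depth of known layers): K_1 = 0 − 3.376×0 = 0; K_2 = 63.58124 − 3.376×(1.53 + 23.28) = −20.17732.
Balance: K_1 − x×(3.376 − 2.768) = K_2, so x = (K_1 − K_2)/(3.376 − 2.768) = 20.1773/0.608 = 33.2 km.

33.2 km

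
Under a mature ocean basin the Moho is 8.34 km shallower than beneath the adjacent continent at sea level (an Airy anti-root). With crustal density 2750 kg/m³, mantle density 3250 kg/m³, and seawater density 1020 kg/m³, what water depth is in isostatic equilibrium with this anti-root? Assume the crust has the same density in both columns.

Replacing a thickness d of crust by seawater at the top must be balanced by replacing crust with mantle at the base: d (ρ_c − ρ_w) = a (ρ_m − ρ_c).
d = a (ρ_m − ρ_c)/(ρ_c − ρ_w) = 8.34 km × 500/1730 = 2.41 km.

2.41 km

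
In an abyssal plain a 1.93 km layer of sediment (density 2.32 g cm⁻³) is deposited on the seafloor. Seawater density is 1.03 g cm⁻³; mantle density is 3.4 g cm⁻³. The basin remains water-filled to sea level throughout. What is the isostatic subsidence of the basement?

Submarine loading: the sediment displaces seawater, and the subsidence is in turn flooded, so s (ρ_m − ρ_w) = t (ρ_sed − ρ_w).
s = 1.93 km × (2.32 − 1.03) / (3.4 − 1.03) = 1.05 km.

1.05 km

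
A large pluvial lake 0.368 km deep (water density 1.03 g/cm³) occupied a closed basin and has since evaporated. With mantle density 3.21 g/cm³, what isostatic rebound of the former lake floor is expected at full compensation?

0.118 km

u = d ρ_w/ρ_m = 0.368 km × 1.03/3.21 = 0.118 km.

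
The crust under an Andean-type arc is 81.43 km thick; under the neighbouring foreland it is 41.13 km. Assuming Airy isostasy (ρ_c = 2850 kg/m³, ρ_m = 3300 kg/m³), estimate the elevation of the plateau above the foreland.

Excess crust Δ = 81.43 km − 41.13 km = 40.3 km, split between elevation h and root r with h + r = Δ.
Airy balance ρ_c h = (ρ_m − ρ_c) r gives r = h ρ_c/(ρ_m − ρ_c), so h (1 + ρ_c/(ρ_m − ρ_c)) = Δ, i.e. h = Δ (ρ_m − ρ_c)/ρ_m.
h = 40.3 km × 450/3300 = 5.5 km.

5.5 km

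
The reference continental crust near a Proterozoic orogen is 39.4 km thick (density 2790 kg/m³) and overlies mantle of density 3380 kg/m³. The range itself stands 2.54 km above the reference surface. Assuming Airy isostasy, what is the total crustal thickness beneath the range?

Root depth r = h ρ_c / (ρ_m − ρ_c) = 2.54 km × 2790 / 590 = 12.01 km.
Total thickness = T + h + r = 39.4 km + 2.54 km + 12.01 km = 54 km.

54 km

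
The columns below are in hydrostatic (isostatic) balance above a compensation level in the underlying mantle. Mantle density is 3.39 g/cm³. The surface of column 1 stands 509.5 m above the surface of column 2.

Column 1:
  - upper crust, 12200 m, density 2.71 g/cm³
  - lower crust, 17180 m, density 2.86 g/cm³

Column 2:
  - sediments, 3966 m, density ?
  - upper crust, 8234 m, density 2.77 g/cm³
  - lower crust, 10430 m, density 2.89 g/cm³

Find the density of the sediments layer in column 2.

2.04 g/cm³

Take the compensation level at the base of the deeper column (depth z_c below the surface of column 1) and equate Σ ρ_i t_i down to z_c; mantle fills any gap and the z_c terms cancel.
Column 1: 12200×2.71 + 17180×2.86 + (z_c − 29380)×3.39
Column 2: 509.5×0 + 3966×ρ + 8234×2.77 + 10430×2.89 + (z_c − 509.5 − 22630)×3.39
The z_c×3.39 term appears on both sides and cancels. Collect the known terms of each column as K = Σ(ρt)_known − 3.39 × (depth of known layers): K_1 = 82196.8 − 3.39×29380 = −17401.4; K_2 = 52950.88 − 3.39×(509.5 + 22630) = −25492.025.
Balance: K_1 = K_2 + 3966×ρ, so ρ = (K_1 − K_2)/3966 = 8090.62/3966 = 2.04 g/cm³.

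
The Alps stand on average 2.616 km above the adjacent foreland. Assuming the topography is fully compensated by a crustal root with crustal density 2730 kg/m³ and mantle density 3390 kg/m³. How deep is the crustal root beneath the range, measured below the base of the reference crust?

10.8 km

Balancing pressure at the compensation depth: the weight of the topography is balanced by the buoyancy of the root, ρ_c h = (ρ_m − ρ_c) r.
r = h · ρ_c / (ρ_m − ρ_c) = 2.616 km × 2730 / (3390 − 2730) = 10.8 km.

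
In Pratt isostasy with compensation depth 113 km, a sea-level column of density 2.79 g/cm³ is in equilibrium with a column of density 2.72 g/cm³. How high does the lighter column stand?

2.91 km

ρ_ref D = ρ (D + h) → h = D (ρ_ref − ρ)/ρ.
h = 113 km × (2.79 − 2.72)/2.72 = 2.91 km.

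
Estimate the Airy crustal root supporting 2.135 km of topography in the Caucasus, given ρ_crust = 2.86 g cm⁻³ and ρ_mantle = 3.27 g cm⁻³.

14.9 km

Isostatic balance requires: the weight of the topography is balanced by the buoyancy of the root, ρ_c h = (ρ_m − ρ_c) r.
r = h · ρ_c / (ρ_m − ρ_c) = 2.135 km × 2.86 / (3.27 − 2.86) = 14.9 km.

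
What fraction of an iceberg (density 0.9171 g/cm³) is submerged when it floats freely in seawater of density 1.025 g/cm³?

0.895

Submerged fraction = ρ_obj/ρ_fluid = 0.9171/1.025 = 0.895.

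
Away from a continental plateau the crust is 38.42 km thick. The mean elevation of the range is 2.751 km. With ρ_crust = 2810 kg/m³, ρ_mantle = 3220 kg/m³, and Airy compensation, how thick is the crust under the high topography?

60 km

Root depth r = h ρ_c / (ρ_m − ρ_c) = 2.751 km × 2810 / 410 = 18.85 km.
Total thickness = T + h + r = 38.42 km + 2.751 km + 18.85 km = 60 km.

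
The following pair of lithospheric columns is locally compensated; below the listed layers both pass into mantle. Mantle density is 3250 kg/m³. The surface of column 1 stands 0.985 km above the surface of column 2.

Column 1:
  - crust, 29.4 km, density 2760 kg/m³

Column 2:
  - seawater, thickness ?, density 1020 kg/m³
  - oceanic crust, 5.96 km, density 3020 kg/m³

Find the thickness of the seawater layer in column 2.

Take the compensation level at the base of the deeper column (depth z_c below the surface of column 1) and equate Σ ρ_i t_i down to z_c; mantle fills any gap and the z_c terms cancel.
Column 1: 29.4×2760 + (z_c − 29.4)×3250
Column 2: 0.985×0 + x×1020 + 5.96×3020 + (z_c − 0.985 − 5.96 − x)×3250
The z_c×3250 term appears on both sides and cancels. Collect the known terms of each column as K = Σ(ρt)_known − 3250 × (depth of known layers): K_1 = 81144 − 3250×29.4 = −14406; K_2 = 17999.2 − 3250×(0.985 + 5.96) = −4572.05.
Balance: K_1 = K_2 − x×(3250 − 1020), so x = (K_2 − K_1)/(3250 − 1020) = 9833.95/2230 = 4.41 km.

4.41 km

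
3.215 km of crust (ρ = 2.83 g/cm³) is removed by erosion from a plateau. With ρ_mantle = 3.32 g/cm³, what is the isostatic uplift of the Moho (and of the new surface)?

Unloading: uplift u = e ρ_c/ρ_m = 3.215 km × 2.83/3.32 = 2.74 km.

2.74 km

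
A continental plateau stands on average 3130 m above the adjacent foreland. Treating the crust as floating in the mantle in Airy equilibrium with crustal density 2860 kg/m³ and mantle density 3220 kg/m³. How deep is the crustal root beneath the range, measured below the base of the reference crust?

24900 m

Balancing pressure at the compensation depth: the weight of the topography is balanced by the buoyancy of the root, ρ_c h = (ρ_m − ρ_c) r.
r = h · ρ_c / (ρ_m − ρ_c) = 3130 m × 2860 / (3220 − 2860) = 24900 m.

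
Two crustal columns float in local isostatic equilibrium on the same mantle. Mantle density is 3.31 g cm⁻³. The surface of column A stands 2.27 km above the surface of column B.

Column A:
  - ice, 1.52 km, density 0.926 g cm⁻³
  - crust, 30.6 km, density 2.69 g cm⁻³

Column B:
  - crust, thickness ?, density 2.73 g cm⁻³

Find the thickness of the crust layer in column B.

Take the compensation level at the base of the deeper column (depth z_c below the surface of column A) and equate Σ ρ_i t_i down to z_c; mantle fills any gap and the z_c terms cancel.
Column A: 1.52×0.926 + 30.6×2.69 + (z_c − 32.12)×3.31
Column B: 2.27×0 + x×2.73 + (z_c − 2.27 − 0 − x)×3.31
The z_c×3.31 term appears on both sides and cancels. Collect the known terms of each column as K = Σ(ρt)_known − 3.31 × (depth of known layers): K_A = 83.72152 − 3.31×32.12 = −22.59568; K_B = 0 − 3.31×(2.27 + 0) = −7.5137.
Balance: K_A = K_B − x×(3.31 − 2.73), so x = (K_B − K_A)/(3.31 − 2.73) = 15.082/0.58 = 26 km.

26 km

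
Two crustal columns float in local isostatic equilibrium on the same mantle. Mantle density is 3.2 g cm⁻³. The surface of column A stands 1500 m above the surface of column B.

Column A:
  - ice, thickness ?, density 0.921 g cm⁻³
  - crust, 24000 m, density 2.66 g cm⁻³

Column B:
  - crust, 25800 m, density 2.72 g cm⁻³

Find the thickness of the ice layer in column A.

Take the compensation level at the base of the deeper column (depth z_c below the surface of column A) and equate Σ ρ_i t_i down to z_c; mantle fills any gap and the z_c terms cancel.
Column A: x×0.921 + 24000×2.66 + (z_c − 24000 − x)×3.2
Column B: 1500×0 + 25800×2.72 + (z_c − 1500 − 25800)×3.2
The z_c×3.2 term appears on both sides and cancels. Collect the known terms of each column as K = Σ(ρt)_known − 3.2 × (depth of known layers): K_A = 63840 − 3.2×24000 = −12960; K_B = 70176 − 3.2×(1500 + 25800) = −17184.
Balance: K_A − x×(3.2 − 0.921) = K_B, so x = (K_A − K_B)/(3.2 − 0.921) = 4224/2.279 = 1850 m.

1850 m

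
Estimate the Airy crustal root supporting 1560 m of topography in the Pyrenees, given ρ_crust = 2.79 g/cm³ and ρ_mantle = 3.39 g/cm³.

Equating mass per unit area of the two columns: the weight of the topography is balanced by the buoyancy of the root, ρ_c h = (ρ_m − ρ_c) r.
r = h · ρ_c / (ρ_m − ρ_c) = 1560 m × 2.79 / (3.39 − 2.79) = 7250 m.

7250 m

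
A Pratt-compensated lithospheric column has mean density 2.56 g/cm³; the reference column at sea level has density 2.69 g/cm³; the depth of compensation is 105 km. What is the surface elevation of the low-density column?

ρ_ref D = ρ (D + h) → h = D (ρ_ref − ρ)/ρ.
h = 105 km × (2.69 − 2.56)/2.56 = 5.33 km.

5.33 km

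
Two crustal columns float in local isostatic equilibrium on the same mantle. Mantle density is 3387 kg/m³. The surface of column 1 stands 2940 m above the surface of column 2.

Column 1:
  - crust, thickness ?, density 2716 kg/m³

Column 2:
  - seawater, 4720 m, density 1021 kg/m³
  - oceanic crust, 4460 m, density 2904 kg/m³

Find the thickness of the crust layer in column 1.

Take the compensation level at the base of the deeper column (depth z_c below the surface of column 1) and equate Σ ρ_i t_i down to z_c; mantle fills any gap and the z_c terms cancel.
Column 1: x×2716 + (z_c − 0 − x)×3387
Column 2: 2940×0 + 4720×1021 + 4460×2904 + (z_c − 2940 − 9180)×3387
The z_c×3387 term appears on both sides and cancels. Collect the known terms of each column as K = Σ(ρt)_known − 3387 × (depth of known layers): K_1 = 0 − 3387×0 = 0; K_2 = 17770960 − 3387×(2940 + 9180) = −23279480.
Balance: K_1 − x×(3387 − 2716) = K_2, so x = (K_1 − K_2)/(3387 − 2716) = 23279500/671 = 34700 m.

34700 m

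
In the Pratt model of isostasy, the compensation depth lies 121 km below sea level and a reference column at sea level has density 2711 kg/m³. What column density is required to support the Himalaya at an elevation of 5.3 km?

2600 kg/m³

Pratt balance: ρ_ref D = ρ (D + h).
ρ = ρ_ref D/(D + h) = 2711 × 121 km/(121 km + 5.3 km) = 2600 kg/m³.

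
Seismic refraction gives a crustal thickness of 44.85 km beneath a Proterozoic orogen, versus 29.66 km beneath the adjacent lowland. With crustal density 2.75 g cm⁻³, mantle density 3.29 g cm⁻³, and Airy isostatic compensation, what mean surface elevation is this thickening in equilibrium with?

Excess crust Δ = 44.85 km − 29.66 km = 15.19 km, split between elevation h and root r with h + r = Δ.
Airy balance ρ_c h = (ρ_m − ρ_c) r gives r = h ρ_c/(ρ_m − ρ_c), so h (1 + ρ_c/(ρ_m − ρ_c)) = Δ, i.e. h = Δ (ρ_m − ρ_c)/ρ_m.
h = 15.19 km × 0.54/3.29 = 2.49 km.

2.49 km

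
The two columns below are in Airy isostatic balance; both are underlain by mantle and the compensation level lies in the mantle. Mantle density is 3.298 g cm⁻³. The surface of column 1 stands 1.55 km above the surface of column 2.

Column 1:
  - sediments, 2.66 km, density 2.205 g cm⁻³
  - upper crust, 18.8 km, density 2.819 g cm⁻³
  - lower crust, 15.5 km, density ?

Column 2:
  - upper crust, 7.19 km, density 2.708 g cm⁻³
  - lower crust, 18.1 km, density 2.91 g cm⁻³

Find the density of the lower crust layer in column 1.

3.01 g cm⁻³

Take the compensation level at the base of the deeper column (depth z_c below the surface of column 1) and equate Σ ρ_i t_i down to z_c; mantle fills any gap and the z_c terms cancel.
Column 1: 2.66×2.205 + 18.8×2.819 + 15.5×ρ + (z_c − 36.96)×3.298
Column 2: 1.55×0 + 7.19×2.708 + 18.1×2.91 + (z_c − 1.55 − 25.29)×3.298
The z_c×3.298 term appears on both sides and cancels. Collect the known terms of each column as K = Σ(ρt)_known − 3.298 × (depth of known layers): K_1 = 58.8625 − 3.298×36.96 = −63.03158; K_2 = 72.14152 − 3.298×(1.55 + 25.29) = −16.3768.
Balance: K_1 + 15.5×ρ = K_2, so ρ = (K_2 − K_1)/15.5 = 46.6548/15.5 = 3.01 g cm⁻³.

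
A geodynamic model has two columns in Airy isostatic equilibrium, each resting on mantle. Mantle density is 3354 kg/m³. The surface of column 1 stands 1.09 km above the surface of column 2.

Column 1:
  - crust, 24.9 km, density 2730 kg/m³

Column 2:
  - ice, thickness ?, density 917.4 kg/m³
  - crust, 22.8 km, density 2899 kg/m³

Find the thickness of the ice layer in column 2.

Take the compensation level at the base of the deeper column (depth z_c below the surface of column 1) and equate Σ ρ_i t_i down to z_c; mantle fills any gap and the z_c terms cancel.
Column 1: 24.9×2730 + (z_c − 24.9)×3354
Column 2: 1.09×0 + x×917.4 + 22.8×2899 + (z_c − 1.09 − 22.8 − x)×3354
The z_c×3354 term appears on both sides and cancels. Collect the known terms of each column as K = Σ(ρt)_known − 3354 × (depth of known layers): K_1 = 67977 − 3354×24.9 = −15537.6; K_2 = 66097.2 − 3354×(1.09 + 22.8) = −14029.86.
Balance: K_1 = K_2 − x×(3354 − 917.4), so x = (K_2 − K_1)/(3354 − 917.4) = 1507.74/2436.6 = 0.619 km.

0.619 km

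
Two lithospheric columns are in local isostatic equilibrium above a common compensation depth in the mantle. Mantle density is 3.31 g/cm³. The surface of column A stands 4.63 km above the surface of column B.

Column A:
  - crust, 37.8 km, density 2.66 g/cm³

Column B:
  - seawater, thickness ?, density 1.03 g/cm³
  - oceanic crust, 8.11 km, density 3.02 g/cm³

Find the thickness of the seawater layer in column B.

Take the compensation level at the base of the deeper column (depth z_c below the surface of column A) and equate Σ ρ_i t_i down to z_c; mantle fills any gap and the z_c terms cancel.
Column A: 37.8×2.66 + (z_c − 37.8)×3.31
Column B: 4.63×0 + x×1.03 + 8.11×3.02 + (z_c − 4.63 − 8.11 − x)×3.31
The z_c×3.31 term appears on both sides and cancels. Collect the known terms of each column as K = Σ(ρt)_known − 3.31 × (depth of known layers): K_A = 100.548 − 3.31×37.8 = −24.57; K_B = 24.4922 − 3.31×(4.63 + 8.11) = −17.6772.
Balance: K_A = K_B − x×(3.31 − 1.03), so x = (K_B − K_A)/(3.31 − 1.03) = 6.8928/2.28 = 3.02 km.

3.02 km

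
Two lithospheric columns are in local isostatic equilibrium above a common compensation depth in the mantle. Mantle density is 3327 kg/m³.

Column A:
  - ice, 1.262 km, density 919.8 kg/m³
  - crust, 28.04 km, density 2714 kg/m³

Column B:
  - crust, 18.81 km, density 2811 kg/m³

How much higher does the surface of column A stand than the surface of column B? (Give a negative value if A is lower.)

For any compensation level in the mantle, the mantle terms cancel and isostasy reduces to e = (Σt_A − Σt_B) − (Σ(ρt)_A − Σ(ρt)_B) / ρ_m.
Σt_A = 29.302 km; Σt_B = 18.81 km; Σ(ρt)_A = 77261.3476; Σ(ρt)_B = 52874.91 (in km·kg/m³).
e = (29.302 − 18.81) − (77261.3476 − 52874.91) / 3327 = 3.16 km.

3.16 km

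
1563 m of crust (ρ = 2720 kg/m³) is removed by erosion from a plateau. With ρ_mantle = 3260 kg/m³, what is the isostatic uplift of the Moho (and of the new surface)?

Unloading: uplift u = e ρ_c/ρ_m = 1563 m × 2720/3260 = 1300 m.

1300 m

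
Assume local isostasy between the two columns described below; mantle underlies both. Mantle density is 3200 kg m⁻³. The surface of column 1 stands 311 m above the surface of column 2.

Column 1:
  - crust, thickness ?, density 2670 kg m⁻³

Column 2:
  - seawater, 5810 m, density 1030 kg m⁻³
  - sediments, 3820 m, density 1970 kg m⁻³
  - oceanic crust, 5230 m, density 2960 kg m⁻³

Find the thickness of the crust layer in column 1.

Take the compensation level at the base of the deeper column (depth z_c below the surface of column 1) and equate Σ ρ_i t_i down to z_c; mantle fills any gap and the z_c terms cancel.
Column 1: x×2670 + (z_c − 0 − x)×3200
Column 2: 311×0 + 5810×1030 + 3820×1970 + 5230×2960 + (z_c − 311 − 14860)×3200
The z_c×3200 term appears on both sides and cancels. Collect the known terms of each column as K = Σ(ρt)_known − 3200 × (depth of known layers): K_1 = 0 − 3200×0 = 0; K_2 = 28990500 − 3200×(311 + 14860) = −19556700.
Balance: K_1 − x×(3200 − 2670) = K_2, so x = (K_1 − K_2)/(3200 − 2670) = 19556700/530 = 36900 m.

36900 m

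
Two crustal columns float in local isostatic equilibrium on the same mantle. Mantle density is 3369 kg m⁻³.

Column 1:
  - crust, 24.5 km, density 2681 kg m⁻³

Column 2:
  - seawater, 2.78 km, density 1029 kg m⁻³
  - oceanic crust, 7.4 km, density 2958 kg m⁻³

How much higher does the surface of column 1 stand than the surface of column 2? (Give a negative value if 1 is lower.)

2.17 km

For any compensation level in the mantle, the mantle terms cancel and isostasy reduces to e = (Σt_1 − Σt_2) − (Σ(ρt)_1 − Σ(ρt)_2) / ρ_m.
Σt_1 = 24.5 km; Σt_2 = 10.18 km; Σ(ρt)_1 = 65684.5; Σ(ρt)_2 = 24749.82 (in km·kg m⁻³).
e = (24.5 − 10.18) − (65684.5 − 24749.82) / 3369 = 2.17 km.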